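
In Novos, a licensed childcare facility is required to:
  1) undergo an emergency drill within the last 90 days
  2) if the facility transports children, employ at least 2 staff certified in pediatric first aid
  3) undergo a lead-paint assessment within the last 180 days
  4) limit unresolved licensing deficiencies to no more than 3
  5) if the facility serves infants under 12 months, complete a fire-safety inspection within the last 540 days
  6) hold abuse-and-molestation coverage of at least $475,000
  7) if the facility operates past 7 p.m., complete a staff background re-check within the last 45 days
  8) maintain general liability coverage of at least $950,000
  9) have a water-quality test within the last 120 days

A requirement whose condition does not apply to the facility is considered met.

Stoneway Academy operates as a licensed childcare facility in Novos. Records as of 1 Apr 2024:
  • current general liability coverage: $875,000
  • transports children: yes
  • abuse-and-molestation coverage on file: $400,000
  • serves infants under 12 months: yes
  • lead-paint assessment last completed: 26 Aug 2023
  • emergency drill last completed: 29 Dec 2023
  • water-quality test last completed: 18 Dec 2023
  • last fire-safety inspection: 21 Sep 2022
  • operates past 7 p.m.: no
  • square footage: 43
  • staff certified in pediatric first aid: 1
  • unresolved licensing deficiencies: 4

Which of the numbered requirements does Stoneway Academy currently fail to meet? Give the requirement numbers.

1, 2, 3, 4, 5, 6, 8

1. emergency drill 94 days ago vs limit 90 → not met
2. condition 'transports children' holds; staff certified in pediatric first aid 1 < 2 → not met
3. lead-paint assessment 219 days ago vs limit 180 → not met
4. unresolved licensing deficiencies 4 > 3 → not met
5. condition 'serves infants under 12 months' holds; fire-safety inspection 558 days ago vs limit 540 → not met
6. abuse-and-molestation coverage $400,000 < $475,000 → not met
7. condition 'operates past 7 p.m.' does not hold → requirement n/a → met
8. general liability coverage $875,000 < $950,000 → not met
9. water-quality test 105 days ago vs limit 120 → met
Not met: 1, 2, 3, 4, 5, 6, 8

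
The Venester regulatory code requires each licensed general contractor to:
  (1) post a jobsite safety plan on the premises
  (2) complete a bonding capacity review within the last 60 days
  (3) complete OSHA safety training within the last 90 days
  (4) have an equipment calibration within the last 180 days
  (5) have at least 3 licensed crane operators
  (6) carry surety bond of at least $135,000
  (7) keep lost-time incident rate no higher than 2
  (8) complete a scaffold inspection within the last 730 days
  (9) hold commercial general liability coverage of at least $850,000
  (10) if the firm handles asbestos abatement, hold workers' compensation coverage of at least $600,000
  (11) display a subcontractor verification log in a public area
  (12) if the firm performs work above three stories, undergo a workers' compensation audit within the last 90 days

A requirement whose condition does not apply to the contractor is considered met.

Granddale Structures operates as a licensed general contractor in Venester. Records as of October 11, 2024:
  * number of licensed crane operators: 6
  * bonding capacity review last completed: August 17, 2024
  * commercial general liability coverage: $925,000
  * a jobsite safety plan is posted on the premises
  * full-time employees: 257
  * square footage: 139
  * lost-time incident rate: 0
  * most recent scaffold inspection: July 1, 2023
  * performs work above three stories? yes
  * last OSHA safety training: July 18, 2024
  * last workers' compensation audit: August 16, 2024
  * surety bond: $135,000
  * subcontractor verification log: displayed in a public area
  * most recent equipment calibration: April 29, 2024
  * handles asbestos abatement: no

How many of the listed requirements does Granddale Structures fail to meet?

0

1. jobsite safety plan present → met
2. bonding capacity review 55 days ago vs limit 60 → met
3. OSHA safety training 85 days ago vs limit 90 → met
4. equipment calibration 165 days ago vs limit 180 → met
5. licensed crane operators 6 ≥ 3 → met
6. surety bond $135,000 ≥ $135,000 → met
7. lost-time incident rate 0 ≤ 2 → met
8. scaffold inspection 468 days ago vs limit 730 → met
9. commercial general liability coverage $925,000 ≥ $850,000 → met
10. condition 'handles asbestos abatement' does not hold → requirement n/a → met
11. subcontractor verification log present → met
12. condition 'performs work above three stories' holds; workers' compensation audit 56 days ago vs limit 90 → met
Not met: 0 of 12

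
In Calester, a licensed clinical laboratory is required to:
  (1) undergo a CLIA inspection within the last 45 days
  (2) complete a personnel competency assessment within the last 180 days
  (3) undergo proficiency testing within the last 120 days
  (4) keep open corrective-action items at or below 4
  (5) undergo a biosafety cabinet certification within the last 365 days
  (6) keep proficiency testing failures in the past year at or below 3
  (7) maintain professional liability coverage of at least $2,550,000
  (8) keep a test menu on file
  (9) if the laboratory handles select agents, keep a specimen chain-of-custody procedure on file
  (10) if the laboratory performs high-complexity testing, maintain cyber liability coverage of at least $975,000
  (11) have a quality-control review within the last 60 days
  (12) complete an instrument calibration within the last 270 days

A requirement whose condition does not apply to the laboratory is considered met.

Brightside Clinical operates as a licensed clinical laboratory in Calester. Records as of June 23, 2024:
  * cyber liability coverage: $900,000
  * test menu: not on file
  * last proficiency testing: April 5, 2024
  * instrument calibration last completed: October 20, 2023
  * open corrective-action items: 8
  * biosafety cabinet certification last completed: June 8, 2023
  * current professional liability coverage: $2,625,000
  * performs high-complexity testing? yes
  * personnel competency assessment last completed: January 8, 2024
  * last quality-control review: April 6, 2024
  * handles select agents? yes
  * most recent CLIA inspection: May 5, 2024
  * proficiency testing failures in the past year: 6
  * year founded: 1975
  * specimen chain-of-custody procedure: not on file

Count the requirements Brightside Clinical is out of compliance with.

8

1. CLIA inspection 49 days ago vs limit 45 → not met
2. personnel competency assessment 167 days ago vs limit 180 → met
3. proficiency testing 79 days ago vs limit 120 → met
4. open corrective-action items 8 > 4 → not met
5. biosafety cabinet certification 381 days ago vs limit 365 → not met
6. proficiency testing failures in the past year 6 > 3 → not met
7. professional liability coverage $2,625,000 ≥ $2,550,000 → met
8. test menu absent → not met
9. condition 'handles select agents' holds; specimen chain-of-custody procedure absent → not met
10. condition 'performs high-complexity testing' holds; cyber liability coverage $900,000 < $975,000 → not met
11. quality-control review 78 days ago vs limit 60 → not met
12. instrument calibration 247 days ago vs limit 270 → met
Not met: 8 of 12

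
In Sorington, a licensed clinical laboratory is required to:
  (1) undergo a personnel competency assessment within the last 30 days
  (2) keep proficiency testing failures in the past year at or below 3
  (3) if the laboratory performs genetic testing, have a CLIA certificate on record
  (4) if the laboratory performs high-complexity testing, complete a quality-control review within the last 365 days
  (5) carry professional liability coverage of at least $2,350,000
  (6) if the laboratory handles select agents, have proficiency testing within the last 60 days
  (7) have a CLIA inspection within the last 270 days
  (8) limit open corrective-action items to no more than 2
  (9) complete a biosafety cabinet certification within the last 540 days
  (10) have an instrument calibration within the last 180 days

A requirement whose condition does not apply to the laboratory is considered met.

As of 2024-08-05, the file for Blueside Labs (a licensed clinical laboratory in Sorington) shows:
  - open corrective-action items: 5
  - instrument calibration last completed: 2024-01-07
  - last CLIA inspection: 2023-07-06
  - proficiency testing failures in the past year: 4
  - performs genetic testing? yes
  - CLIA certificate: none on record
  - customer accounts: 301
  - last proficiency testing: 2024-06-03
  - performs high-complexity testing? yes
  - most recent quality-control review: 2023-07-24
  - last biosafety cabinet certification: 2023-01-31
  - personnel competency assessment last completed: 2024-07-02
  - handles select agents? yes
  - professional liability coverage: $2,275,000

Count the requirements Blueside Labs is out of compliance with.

1. personnel competency assessment 34 days ago vs limit 30 → not met
2. proficiency testing failures in the past year 4 > 3 → not met
3. condition 'performs genetic testing' holds; CLIA certificate absent → not met
4. condition 'performs high-complexity testing' holds; quality-control review 378 days ago vs limit 365 → not met
5. professional liability coverage $2,275,000 < $2,350,000 → not met
6. condition 'handles select agents' holds; proficiency testing 63 days ago vs limit 60 → not met
7. CLIA inspection 396 days ago vs limit 270 → not met
8. open corrective-action items 5 > 2 → not met
9. biosafety cabinet certification 552 days ago vs limit 540 → not met
10. instrument calibration 211 days ago vs limit 180 → not met
Not met: 10 of 10

10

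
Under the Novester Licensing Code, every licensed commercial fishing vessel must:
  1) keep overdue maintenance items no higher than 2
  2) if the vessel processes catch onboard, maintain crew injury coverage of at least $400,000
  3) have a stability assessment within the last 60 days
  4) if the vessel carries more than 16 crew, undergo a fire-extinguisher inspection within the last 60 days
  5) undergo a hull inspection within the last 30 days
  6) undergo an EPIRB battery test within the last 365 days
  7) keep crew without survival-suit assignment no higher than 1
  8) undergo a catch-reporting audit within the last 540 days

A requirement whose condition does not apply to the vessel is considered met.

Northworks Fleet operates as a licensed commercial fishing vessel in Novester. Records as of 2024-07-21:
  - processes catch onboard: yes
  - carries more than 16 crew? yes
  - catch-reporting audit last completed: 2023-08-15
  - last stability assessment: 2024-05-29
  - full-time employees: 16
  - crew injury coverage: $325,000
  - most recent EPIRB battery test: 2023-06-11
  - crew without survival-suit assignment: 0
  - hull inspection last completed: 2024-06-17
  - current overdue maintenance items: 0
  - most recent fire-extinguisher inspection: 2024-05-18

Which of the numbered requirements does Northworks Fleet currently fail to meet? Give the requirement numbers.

2, 4, 5, 6

1. overdue maintenance items 0 ≤ 2 → met
2. condition 'processes catch onboard' holds; crew injury coverage $325,000 < $400,000 → not met
3. stability assessment 53 days ago vs limit 60 → met
4. condition 'carries more than 16 crew' holds; fire-extinguisher inspection 64 days ago vs limit 60 → not met
5. hull inspection 34 days ago vs limit 30 → not met
6. EPIRB battery test 406 days ago vs limit 365 → not met
7. crew without survival-suit assignment 0 ≤ 1 → met
8. catch-reporting audit 341 days ago vs limit 540 → met
Not met: 2, 4, 5, 6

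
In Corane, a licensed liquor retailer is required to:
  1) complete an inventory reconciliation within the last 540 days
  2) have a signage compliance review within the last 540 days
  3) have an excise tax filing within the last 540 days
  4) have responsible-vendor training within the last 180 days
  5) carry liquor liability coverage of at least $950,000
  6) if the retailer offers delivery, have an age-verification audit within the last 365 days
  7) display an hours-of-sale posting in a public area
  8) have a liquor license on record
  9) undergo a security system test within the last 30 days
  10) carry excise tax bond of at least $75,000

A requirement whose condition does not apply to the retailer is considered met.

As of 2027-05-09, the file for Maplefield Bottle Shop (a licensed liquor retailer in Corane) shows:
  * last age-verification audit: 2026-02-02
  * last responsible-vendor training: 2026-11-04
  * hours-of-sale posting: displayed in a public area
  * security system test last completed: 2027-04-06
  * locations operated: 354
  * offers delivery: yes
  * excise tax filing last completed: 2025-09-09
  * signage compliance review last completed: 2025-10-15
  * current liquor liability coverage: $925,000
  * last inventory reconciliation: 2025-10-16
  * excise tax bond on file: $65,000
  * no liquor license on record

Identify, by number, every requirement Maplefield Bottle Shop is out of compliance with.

1. inventory reconciliation 570 days ago vs limit 540 → not met
2. signage compliance review 571 days ago vs limit 540 → not met
3. excise tax filing 607 days ago vs limit 540 → not met
4. responsible-vendor training 186 days ago vs limit 180 → not met
5. liquor liability coverage $925,000 < $950,000 → not met
6. condition 'offers delivery' holds; age-verification audit 461 days ago vs limit 365 → not met
7. hours-of-sale posting present → met
8. liquor license absent → not met
9. security system test 33 days ago vs limit 30 → not met
10. excise tax bond $65,000 < $75,000 → not met
Not met: 1, 2, 3, 4, 5, 6, 8, 9, 10

1, 2, 3, 4, 5, 6, 8, 9, 10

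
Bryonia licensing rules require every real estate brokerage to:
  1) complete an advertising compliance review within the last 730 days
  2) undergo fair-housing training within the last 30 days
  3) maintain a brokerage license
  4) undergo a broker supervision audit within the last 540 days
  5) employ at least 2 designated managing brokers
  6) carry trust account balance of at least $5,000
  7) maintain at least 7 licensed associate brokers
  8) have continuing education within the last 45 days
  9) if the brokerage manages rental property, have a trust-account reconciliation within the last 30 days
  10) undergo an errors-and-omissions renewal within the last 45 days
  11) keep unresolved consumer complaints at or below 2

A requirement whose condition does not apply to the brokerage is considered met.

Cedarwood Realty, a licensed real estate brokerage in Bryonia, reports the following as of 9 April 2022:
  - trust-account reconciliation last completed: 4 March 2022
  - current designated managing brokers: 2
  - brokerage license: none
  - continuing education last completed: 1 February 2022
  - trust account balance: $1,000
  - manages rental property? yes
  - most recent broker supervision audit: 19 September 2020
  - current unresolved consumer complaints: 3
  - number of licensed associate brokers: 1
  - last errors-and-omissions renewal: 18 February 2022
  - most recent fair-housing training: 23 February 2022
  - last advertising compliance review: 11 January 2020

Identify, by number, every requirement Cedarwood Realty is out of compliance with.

1. advertising compliance review 819 days ago vs limit 730 → not met
2. fair-housing training 45 days ago vs limit 30 → not met
3. brokerage license absent → not met
4. broker supervision audit 567 days ago vs limit 540 → not met
5. designated managing brokers 2 ≥ 2 → met
6. trust account balance $1,000 < $5,000 → not met
7. licensed associate brokers 1 < 7 → not met
8. continuing education 67 days ago vs limit 45 → not met
9. condition 'manages rental property' holds; trust-account reconciliation 36 days ago vs limit 30 → not met
10. errors-and-omissions renewal 50 days ago vs limit 45 → not met
11. unresolved consumer complaints 3 > 2 → not met
Not met: 1, 2, 3, 4, 6, 7, 8, 9, 10, 11

1, 2, 3, 4, 6, 7, 8, 9, 10, 11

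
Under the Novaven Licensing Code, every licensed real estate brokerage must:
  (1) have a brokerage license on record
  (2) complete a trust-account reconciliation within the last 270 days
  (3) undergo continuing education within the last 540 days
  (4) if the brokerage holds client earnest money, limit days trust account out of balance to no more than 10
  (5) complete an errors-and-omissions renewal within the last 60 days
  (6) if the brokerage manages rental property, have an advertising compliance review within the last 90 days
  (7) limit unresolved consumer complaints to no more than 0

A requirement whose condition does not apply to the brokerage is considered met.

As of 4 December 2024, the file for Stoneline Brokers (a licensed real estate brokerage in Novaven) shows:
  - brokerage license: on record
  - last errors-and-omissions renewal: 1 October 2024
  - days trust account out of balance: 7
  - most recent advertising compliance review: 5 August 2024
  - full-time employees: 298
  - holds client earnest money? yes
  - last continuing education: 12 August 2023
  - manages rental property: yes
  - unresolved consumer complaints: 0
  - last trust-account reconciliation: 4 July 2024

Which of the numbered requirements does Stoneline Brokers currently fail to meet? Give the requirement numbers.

5, 6

1. brokerage license present → met
2. trust-account reconciliation 153 days ago vs limit 270 → met
3. continuing education 480 days ago vs limit 540 → met
4. condition 'holds client earnest money' holds; days trust account out of balance 7 ≤ 10 → met
5. errors-and-omissions renewal 64 days ago vs limit 60 → not met
6. condition 'manages rental property' holds; advertising compliance review 121 days ago vs limit 90 → not met
7. unresolved consumer complaints 0 ≤ 0 → met
Not met: 5, 6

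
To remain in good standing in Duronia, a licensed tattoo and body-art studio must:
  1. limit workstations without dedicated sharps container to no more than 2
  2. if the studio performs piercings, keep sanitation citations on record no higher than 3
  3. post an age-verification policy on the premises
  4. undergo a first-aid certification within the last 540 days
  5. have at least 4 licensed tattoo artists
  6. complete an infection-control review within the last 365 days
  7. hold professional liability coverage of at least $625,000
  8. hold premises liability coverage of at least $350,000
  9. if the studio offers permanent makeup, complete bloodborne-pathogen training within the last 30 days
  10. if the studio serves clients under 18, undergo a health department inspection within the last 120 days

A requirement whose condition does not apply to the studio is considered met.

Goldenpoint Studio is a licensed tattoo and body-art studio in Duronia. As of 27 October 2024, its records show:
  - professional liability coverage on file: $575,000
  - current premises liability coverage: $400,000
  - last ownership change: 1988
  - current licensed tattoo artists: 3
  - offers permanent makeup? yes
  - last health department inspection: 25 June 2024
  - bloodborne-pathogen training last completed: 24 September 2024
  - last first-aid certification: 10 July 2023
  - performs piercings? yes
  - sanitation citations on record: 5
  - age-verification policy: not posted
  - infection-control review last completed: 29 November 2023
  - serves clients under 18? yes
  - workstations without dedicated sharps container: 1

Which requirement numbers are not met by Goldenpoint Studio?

1. workstations without dedicated sharps container 1 ≤ 2 → met
2. condition 'performs piercings' holds; sanitation citations on record 5 > 3 → not met
3. age-verification policy absent → not met
4. first-aid certification 475 days ago vs limit 540 → met
5. licensed tattoo artists 3 < 4 → not met
6. infection-control review 333 days ago vs limit 365 → met
7. professional liability coverage $575,000 < $625,000 → not met
8. premises liability coverage $400,000 ≥ $350,000 → met
9. condition 'offers permanent makeup' holds; bloodborne-pathogen training 33 days ago vs limit 30 → not met
10. condition 'serves clients under 18' holds; health department inspection 124 days ago vs limit 120 → not met
Not met: 2, 3, 5, 7, 9, 10

2, 3, 5, 7, 9, 10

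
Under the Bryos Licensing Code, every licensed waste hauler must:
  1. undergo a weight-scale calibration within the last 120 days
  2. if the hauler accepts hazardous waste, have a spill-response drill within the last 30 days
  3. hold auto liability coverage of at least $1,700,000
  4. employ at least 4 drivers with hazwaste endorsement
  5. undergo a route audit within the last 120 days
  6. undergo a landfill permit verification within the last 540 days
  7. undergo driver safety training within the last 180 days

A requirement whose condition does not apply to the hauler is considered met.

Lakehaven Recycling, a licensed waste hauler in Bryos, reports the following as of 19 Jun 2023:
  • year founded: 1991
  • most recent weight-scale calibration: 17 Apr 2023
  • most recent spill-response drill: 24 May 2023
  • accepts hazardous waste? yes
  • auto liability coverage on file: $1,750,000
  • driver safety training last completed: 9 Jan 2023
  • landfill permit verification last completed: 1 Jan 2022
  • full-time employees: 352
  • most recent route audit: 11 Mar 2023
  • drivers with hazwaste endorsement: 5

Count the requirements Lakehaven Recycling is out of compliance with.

0

1. weight-scale calibration 63 days ago vs limit 120 → met
2. condition 'accepts hazardous waste' holds; spill-response drill 26 days ago vs limit 30 → met
3. auto liability coverage $1,750,000 ≥ $1,700,000 → met
4. drivers with hazwaste endorsement 5 ≥ 4 → met
5. route audit 100 days ago vs limit 120 → met
6. landfill permit verification 534 days ago vs limit 540 → met
7. driver safety training 161 days ago vs limit 180 → met
Not met: 0 of 7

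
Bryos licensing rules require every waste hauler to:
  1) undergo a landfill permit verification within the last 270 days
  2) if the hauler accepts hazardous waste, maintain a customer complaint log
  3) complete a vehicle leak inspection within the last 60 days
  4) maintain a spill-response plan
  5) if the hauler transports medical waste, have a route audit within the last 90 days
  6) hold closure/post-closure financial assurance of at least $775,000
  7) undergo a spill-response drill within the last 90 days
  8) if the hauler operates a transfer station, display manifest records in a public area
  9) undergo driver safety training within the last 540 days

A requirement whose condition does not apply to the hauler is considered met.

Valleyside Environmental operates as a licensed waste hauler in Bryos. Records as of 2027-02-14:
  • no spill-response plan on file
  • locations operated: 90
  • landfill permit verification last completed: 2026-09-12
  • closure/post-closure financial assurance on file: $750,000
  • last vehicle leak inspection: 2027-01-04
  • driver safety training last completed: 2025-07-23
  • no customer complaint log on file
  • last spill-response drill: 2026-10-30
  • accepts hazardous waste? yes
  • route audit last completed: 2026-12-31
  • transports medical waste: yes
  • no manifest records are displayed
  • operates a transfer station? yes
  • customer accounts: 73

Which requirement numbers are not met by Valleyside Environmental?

2, 4, 6, 7, 8, 9

1. landfill permit verification 155 days ago vs limit 270 → met
2. condition 'accepts hazardous waste' holds; customer complaint log absent → not met
3. vehicle leak inspection 41 days ago vs limit 60 → met
4. spill-response plan absent → not met
5. condition 'transports medical waste' holds; route audit 45 days ago vs limit 90 → met
6. closure/post-closure financial assurance $750,000 < $775,000 → not met
7. spill-response drill 107 days ago vs limit 90 → not met
8. condition 'operates a transfer station' holds; manifest records absent → not met
9. driver safety training 571 days ago vs limit 540 → not met
Not met: 2, 4, 6, 7, 8, 9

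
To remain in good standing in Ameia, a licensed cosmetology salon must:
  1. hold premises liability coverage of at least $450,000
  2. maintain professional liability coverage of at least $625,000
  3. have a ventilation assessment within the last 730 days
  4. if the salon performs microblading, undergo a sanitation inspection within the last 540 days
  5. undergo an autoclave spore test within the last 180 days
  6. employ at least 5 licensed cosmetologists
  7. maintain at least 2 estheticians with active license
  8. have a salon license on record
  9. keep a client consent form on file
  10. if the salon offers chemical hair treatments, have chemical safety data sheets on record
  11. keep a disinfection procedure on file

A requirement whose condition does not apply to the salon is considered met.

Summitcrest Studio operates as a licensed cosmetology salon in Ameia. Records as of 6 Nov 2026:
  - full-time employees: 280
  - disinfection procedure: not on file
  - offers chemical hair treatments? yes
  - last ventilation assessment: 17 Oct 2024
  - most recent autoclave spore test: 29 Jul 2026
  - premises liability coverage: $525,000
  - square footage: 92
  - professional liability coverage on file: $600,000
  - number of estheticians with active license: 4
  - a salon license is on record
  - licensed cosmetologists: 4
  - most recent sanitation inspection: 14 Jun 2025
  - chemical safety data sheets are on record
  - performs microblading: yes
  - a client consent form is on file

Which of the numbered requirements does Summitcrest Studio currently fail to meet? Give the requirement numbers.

1. premises liability coverage $525,000 ≥ $450,000 → met
2. professional liability coverage $600,000 < $625,000 → not met
3. ventilation assessment 750 days ago vs limit 730 → not met
4. condition 'performs microblading' holds; sanitation inspection 510 days ago vs limit 540 → met
5. autoclave spore test 100 days ago vs limit 180 → met
6. licensed cosmetologists 4 < 5 → not met
7. estheticians with active license 4 ≥ 2 → met
8. salon license present → met
9. client consent form present → met
10. condition 'offers chemical hair treatments' holds; chemical safety data sheets present → met
11. disinfection procedure absent → not met
Not met: 2, 3, 6, 11

2, 3, 6, 11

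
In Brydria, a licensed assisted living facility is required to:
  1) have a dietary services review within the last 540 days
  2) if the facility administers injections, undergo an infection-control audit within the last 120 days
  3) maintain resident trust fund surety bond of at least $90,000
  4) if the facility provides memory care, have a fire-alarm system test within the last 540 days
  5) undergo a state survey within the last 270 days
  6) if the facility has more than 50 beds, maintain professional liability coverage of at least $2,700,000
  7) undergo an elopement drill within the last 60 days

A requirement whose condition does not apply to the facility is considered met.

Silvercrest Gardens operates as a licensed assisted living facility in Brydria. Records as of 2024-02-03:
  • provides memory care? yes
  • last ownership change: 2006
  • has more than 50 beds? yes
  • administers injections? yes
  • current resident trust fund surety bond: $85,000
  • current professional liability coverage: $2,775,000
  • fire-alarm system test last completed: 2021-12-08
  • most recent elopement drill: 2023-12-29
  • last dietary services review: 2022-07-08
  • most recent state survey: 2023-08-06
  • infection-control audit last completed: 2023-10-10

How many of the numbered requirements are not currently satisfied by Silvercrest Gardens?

1. dietary services review 575 days ago vs limit 540 → not met
2. condition 'administers injections' holds; infection-control audit 116 days ago vs limit 120 → met
3. resident trust fund surety bond $85,000 < $90,000 → not met
4. condition 'provides memory care' holds; fire-alarm system test 787 days ago vs limit 540 → not met
5. state survey 181 days ago vs limit 270 → met
6. condition 'has more than 50 beds' holds; professional liability coverage $2,775,000 ≥ $2,700,000 → met
7. elopement drill 36 days ago vs limit 60 → met
Not met: 3 of 7

3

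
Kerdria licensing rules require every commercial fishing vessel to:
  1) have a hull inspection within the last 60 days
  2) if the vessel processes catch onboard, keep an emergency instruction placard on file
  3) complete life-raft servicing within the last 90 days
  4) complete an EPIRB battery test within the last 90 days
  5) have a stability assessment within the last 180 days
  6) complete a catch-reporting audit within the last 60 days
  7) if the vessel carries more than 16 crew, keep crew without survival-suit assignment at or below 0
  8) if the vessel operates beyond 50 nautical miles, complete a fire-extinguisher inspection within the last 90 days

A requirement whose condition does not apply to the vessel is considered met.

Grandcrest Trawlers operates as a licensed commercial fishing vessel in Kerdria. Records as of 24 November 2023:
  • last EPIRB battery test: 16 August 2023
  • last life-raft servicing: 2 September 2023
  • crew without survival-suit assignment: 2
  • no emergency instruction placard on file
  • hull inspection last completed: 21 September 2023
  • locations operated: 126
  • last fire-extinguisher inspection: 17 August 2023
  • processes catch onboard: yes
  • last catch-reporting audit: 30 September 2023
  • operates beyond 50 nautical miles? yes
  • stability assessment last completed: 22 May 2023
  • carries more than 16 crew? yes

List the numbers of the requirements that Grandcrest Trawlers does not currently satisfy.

1. hull inspection 64 days ago vs limit 60 → not met
2. condition 'processes catch onboard' holds; emergency instruction placard absent → not met
3. life-raft servicing 83 days ago vs limit 90 → met
4. EPIRB battery test 100 days ago vs limit 90 → not met
5. stability assessment 186 days ago vs limit 180 → not met
6. catch-reporting audit 55 days ago vs limit 60 → met
7. condition 'carries more than 16 crew' holds; crew without survival-suit assignment 2 > 0 → not met
8. condition 'operates beyond 50 nautical miles' holds; fire-extinguisher inspection 99 days ago vs limit 90 → not met
Not met: 1, 2, 4, 5, 7, 8

1, 2, 4, 5, 7, 8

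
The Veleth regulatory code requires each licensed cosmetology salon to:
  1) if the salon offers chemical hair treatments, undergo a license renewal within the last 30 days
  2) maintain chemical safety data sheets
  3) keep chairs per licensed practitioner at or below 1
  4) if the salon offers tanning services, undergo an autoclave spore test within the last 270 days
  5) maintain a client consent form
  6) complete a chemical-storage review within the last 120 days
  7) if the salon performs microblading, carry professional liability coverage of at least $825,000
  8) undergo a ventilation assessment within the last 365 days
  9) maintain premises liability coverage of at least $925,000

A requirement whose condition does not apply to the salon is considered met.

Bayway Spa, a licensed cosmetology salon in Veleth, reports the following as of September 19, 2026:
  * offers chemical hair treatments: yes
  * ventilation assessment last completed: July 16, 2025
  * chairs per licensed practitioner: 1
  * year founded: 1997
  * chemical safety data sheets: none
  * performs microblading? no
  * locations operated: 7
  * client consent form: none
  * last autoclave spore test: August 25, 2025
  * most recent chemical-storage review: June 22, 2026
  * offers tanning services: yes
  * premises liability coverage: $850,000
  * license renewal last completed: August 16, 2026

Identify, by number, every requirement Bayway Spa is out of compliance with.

1. condition 'offers chemical hair treatments' holds; license renewal 34 days ago vs limit 30 → not met
2. chemical safety data sheets absent → not met
3. chairs per licensed practitioner 1 ≤ 1 → met
4. condition 'offers tanning services' holds; autoclave spore test 390 days ago vs limit 270 → not met
5. client consent form absent → not met
6. chemical-storage review 89 days ago vs limit 120 → met
7. condition 'performs microblading' does not hold → requirement n/a → met
8. ventilation assessment 430 days ago vs limit 365 → not met
9. premises liability coverage $850,000 < $925,000 → not met
Not met: 1, 2, 4, 5, 8, 9

1, 2, 4, 5, 8, 9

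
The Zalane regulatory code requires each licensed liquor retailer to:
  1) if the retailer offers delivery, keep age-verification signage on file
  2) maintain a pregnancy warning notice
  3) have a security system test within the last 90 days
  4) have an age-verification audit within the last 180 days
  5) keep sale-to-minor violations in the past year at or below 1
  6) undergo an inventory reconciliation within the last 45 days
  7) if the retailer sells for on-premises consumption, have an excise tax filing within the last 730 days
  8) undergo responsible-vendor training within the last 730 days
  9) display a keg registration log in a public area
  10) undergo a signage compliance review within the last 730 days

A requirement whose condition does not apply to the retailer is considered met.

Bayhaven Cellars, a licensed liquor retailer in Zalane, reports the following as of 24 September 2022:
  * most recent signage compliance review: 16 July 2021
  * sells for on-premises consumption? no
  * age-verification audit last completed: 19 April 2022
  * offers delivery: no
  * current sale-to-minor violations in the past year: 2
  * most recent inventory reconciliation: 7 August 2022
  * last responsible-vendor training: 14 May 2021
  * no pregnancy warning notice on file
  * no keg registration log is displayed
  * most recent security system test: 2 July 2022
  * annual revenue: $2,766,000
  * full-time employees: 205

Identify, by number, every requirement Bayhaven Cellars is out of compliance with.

2, 5, 6, 9

1. condition 'offers delivery' does not hold → requirement n/a → met
2. pregnancy warning notice absent → not met
3. security system test 84 days ago vs limit 90 → met
4. age-verification audit 158 days ago vs limit 180 → met
5. sale-to-minor violations in the past year 2 > 1 → not met
6. inventory reconciliation 48 days ago vs limit 45 → not met
7. condition 'sells for on-premises consumption' does not hold → requirement n/a → met
8. responsible-vendor training 498 days ago vs limit 730 → met
9. keg registration log absent → not met
10. signage compliance review 435 days ago vs limit 730 → met
Not met: 2, 5, 6, 9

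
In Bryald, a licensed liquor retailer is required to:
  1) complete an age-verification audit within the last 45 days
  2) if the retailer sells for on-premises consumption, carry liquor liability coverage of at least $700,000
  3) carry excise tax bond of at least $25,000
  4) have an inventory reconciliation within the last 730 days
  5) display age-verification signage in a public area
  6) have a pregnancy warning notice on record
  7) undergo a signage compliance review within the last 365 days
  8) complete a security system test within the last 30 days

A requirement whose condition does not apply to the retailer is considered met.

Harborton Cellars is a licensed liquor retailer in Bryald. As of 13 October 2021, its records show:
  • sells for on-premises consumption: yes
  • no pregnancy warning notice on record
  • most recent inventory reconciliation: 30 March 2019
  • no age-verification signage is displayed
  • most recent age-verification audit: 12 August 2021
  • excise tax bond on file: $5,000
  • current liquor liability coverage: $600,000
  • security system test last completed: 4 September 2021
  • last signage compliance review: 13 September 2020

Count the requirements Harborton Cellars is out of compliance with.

8

1. age-verification audit 62 days ago vs limit 45 → not met
2. condition 'sells for on-premises consumption' holds; liquor liability coverage $600,000 < $700,000 → not met
3. excise tax bond $5,000 < $25,000 → not met
4. inventory reconciliation 928 days ago vs limit 730 → not met
5. age-verification signage absent → not met
6. pregnancy warning notice absent → not met
7. signage compliance review 395 days ago vs limit 365 → not met
8. security system test 39 days ago vs limit 30 → not met
Not met: 8 of 8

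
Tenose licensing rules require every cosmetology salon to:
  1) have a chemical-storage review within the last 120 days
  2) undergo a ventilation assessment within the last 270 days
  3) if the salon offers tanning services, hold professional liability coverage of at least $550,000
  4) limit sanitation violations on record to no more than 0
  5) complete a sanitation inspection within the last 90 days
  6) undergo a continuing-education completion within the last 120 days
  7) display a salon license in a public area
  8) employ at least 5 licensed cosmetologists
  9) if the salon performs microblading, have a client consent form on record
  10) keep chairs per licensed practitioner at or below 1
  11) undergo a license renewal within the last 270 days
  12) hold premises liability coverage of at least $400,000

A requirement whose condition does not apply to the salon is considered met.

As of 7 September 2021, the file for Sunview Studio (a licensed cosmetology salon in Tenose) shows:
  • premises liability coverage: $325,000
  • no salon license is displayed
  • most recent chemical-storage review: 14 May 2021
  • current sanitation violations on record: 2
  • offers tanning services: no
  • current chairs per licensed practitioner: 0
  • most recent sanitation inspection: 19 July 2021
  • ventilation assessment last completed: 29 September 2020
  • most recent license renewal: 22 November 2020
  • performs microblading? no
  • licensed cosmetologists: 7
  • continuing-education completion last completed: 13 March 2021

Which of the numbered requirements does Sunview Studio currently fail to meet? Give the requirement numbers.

1. chemical-storage review 116 days ago vs limit 120 → met
2. ventilation assessment 343 days ago vs limit 270 → not met
3. condition 'offers tanning services' does not hold → requirement n/a → met
4. sanitation violations on record 2 > 0 → not met
5. sanitation inspection 50 days ago vs limit 90 → met
6. continuing-education completion 178 days ago vs limit 120 → not met
7. salon license absent → not met
8. licensed cosmetologists 7 ≥ 5 → met
9. condition 'performs microblading' does not hold → requirement n/a → met
10. chairs per licensed practitioner 0 ≤ 1 → met
11. license renewal 289 days ago vs limit 270 → not met
12. premises liability coverage $325,000 < $400,000 → not met
Not met: 2, 4, 6, 7, 11, 12

2, 4, 6, 7, 11, 12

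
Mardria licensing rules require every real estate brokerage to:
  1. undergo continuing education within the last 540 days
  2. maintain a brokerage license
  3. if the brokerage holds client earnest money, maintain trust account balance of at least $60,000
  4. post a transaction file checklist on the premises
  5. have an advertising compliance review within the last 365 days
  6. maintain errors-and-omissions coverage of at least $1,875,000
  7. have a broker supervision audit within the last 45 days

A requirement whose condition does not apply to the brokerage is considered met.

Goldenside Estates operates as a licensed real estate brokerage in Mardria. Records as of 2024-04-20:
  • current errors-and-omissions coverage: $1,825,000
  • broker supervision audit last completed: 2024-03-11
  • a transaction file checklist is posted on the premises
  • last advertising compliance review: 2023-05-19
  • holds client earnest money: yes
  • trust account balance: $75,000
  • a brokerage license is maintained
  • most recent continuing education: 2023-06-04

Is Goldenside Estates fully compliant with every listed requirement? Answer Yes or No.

No

1. continuing education 321 days ago vs limit 540 → met
2. brokerage license present → met
3. condition 'holds client earnest money' holds; trust account balance $75,000 ≥ $60,000 → met
4. transaction file checklist present → met
5. advertising compliance review 337 days ago vs limit 365 → met
6. errors-and-omissions coverage $1,825,000 < $1,875,000 → not met
7. broker supervision audit 40 days ago vs limit 45 → met
Not met: 6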